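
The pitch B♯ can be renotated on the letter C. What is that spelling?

C

B# is pitch class 0. The letter C alone is pitch class 0.
Pitch class 0 on C needs no accidental: C.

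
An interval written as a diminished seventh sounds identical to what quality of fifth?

A diminished seventh spans 9 semitones.
A fifth spanning 9 semitones is doubly augmented (the perfect fifth is 7).

doubly augmented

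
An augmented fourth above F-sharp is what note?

B#

F up a perfect fourth is Bb, so the target letter is B.
From F#, an augmented fourth is 6 semitones up: B#.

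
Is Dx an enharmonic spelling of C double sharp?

No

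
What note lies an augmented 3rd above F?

A#

A third above F lands on the letter A.
An augmented third spans 5 semitones, so F moves to pitch class 10. On the letter A that is A#.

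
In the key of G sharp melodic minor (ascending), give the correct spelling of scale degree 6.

Degree 6 takes the letter 5 steps above G, which is E.
In melodic minor (ascending), degree 6 sits 9 semitones above the tonic. G# + 9 semitones is pitch class 5, spelled on E as E#.

E#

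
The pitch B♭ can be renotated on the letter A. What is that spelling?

A#

Bb is pitch class 10. The letter A alone is pitch class 9.
To reach pitch class 10 from A requires an offset of +1 semitone, i.e. sharp: A#.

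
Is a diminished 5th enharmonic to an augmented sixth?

No

A diminished fifth spans 6 semitones; an augmented sixth spans 10.
The spans differ, so they are not enharmonic equivalents.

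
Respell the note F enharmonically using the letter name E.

Plain E sits 1 semitone below F, so on the letter E the same pitch needs a sharp: E#.

E#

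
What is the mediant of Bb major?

Degree 3 takes the letter 2 steps above B, which is D.
In major, degree 3 sits 4 semitones above the tonic. Bb + 4 semitones is pitch class 2, spelled on D as D.

D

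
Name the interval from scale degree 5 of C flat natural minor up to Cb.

Scale degree 5 of Cb natural minor is Gb.
Gb up to Cb: letters G→C make it a fourth; 5 semitones makes it perfect.

perfect fourth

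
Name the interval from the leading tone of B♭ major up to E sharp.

augmented fifth

The leading tone of Bb major is A.
A up to E#: letters A→E make it a fifth; 8 semitones makes it augmented.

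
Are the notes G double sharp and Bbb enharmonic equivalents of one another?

G## = pitch class 9 and Bbb = pitch class 9 — the same pitch class, so they are enharmonic equivalents.

Yes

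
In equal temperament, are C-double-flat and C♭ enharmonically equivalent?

Cbb is pitch class 10; Cb is pitch class 11.
The pitch classes differ (10 vs. 11), so they are not enharmonic equivalents.

No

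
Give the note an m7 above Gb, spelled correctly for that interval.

Fb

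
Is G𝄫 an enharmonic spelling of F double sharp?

Two spellings are enharmonically equivalent only if they share a pitch class.
Here Gbb → 5, F## → 7; 5 ≠ 7, so they are not.

No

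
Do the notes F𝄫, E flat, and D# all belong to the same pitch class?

Yes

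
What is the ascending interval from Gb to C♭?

perfect fourth

The letter names run G→C, a span of 3 letter steps, so the interval is some kind of fourth.
Gb to Cb is 5 semitones. A perfect fourth is 5, so 5 makes it perfect.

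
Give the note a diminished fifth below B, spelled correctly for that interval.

B down a perfect fifth is E, so the target letter is E.
From B, a diminished fifth is 6 semitones down: E#.

E#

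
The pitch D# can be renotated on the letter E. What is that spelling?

Eb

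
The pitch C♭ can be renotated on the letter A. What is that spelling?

Cb is pitch class 11. The letter A alone is pitch class 9.
To reach pitch class 11 from A requires an offset of +2 semitones, i.e. double sharp: A##.

A##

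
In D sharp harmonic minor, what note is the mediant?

F#

The D# harmonic minor scale runs D# E# F# G# A# B C##.
Degree 3 is F#.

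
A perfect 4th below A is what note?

E

A fourth below A lands on the letter E.
A perfect fourth spans 5 semitones, so A moves to pitch class 4. On the letter E that is E.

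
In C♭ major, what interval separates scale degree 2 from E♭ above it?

major second

Scale degree 2 of Cb major is Db.
Db up to Eb: letters D→E make it a second; 2 semitones makes it major.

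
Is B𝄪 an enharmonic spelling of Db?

B## = pitch class 1 and Db = pitch class 1 — the same pitch class, so they are enharmonic equivalents.

Yes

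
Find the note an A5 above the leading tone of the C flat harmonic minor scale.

F#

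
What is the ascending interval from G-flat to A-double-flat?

Counting letters G–A gives a second.
Gb→Abb = 1 semitone, 1 narrower than the major second (2), so minor.

minor second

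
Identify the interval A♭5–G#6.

The letter names run A→G, a span of 6 letter steps, so the interval is some kind of seventh.
Ab to G# is 12 semitones. A major seventh is 11, so 12 makes it augmented.

augmented seventh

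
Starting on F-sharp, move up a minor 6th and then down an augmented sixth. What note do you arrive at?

Fb

A minor sixth up from F# is D (letter D, 8 semitones up).
An augmented sixth down from D is Fb (letter F, 10 semitones down).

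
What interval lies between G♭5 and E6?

augmented sixth

The letter names run G→E, a span of 5 letter steps, so the interval is some kind of sixth.
Gb to E is 10 semitones. A major sixth is 9, so 10 makes it augmented.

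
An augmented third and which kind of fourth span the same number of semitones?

perfect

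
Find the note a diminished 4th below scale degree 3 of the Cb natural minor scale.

Bb

Scale degree 3 of Cb natural minor is Ebb.
A diminished fourth (4 semitones) below Ebb lands on the letter B, giving Bb.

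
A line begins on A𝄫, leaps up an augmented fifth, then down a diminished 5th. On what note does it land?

A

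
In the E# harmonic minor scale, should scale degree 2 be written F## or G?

F##

Each scale degree takes a distinct letter name. Degree 2 of a scale on E must use the letter F.
F## and G are enharmonically the same pitch, but only F## uses the letter F, so it is the correct spelling here.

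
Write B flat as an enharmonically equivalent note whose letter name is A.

A#

Bb is pitch class 10. The letter A alone is pitch class 9.
To reach pitch class 10 from A requires an offset of +1 semitone, i.e. sharp: A#.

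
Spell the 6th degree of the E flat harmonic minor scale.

Cb

The Eb harmonic minor scale runs Eb F Gb Ab Bb Cb D.
Degree 6 is Cb.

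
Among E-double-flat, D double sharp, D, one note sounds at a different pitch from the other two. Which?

In 12-tone equal temperament, enharmonic equivalents share a pitch class. Ebb is pitch class 2; D## is pitch class 4; D is pitch class 2.
Ebb and D share pitch class 2, while D## is pitch class 4.

D##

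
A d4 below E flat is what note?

B

A fourth below E lands on the letter B.
A diminished fourth spans 4 semitones, so Eb moves to pitch class 11. On the letter B that is B.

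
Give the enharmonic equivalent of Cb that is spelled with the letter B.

B

Cb is pitch class 11. The letter B alone is pitch class 11.
Pitch class 11 on B needs no accidental: B.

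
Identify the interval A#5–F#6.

minor sixth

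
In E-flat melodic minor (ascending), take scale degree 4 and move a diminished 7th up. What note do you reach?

Gbb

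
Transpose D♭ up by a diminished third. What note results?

A third above D lands on the letter F.
A diminished third spans 2 semitones, so Db moves to pitch class 3. On the letter F that is Fbb.

Fbb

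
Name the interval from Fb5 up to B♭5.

The letter names run F→B, a span of 3 letter steps, so the interval is some kind of fourth.
Fb to Bb is 6 semitones. A perfect fourth is 5, so 6 makes it augmented.

augmented fourth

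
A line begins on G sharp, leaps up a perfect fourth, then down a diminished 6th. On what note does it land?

E##

A perfect fourth up from G# is C# (letter C, 5 semitones up).
A diminished sixth down from C# is E## (letter E, 7 semitones down).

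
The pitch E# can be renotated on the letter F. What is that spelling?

Plain F sits at the same pitch as E#, so on the letter F the same pitch needs a natural: F.

F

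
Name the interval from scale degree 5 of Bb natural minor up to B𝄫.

diminished fourth

Scale degree 5 of Bb natural minor is F.
F up to Bbb: letters F→B make it a fourth; 4 semitones makes it diminished.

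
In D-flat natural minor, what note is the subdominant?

Gb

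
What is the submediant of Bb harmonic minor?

Degree 6 takes the letter 5 steps above B, which is G.
In harmonic minor, degree 6 sits 8 semitones above the tonic. Bb + 8 semitones is pitch class 6, spelled on G as Gb.

Gb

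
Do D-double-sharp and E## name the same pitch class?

No

D## is pitch class 4; E## is pitch class 6.
The pitch classes differ (4 vs. 6), so they are not enharmonic equivalents.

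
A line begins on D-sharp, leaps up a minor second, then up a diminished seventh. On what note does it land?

Db

A minor second up from D# is E (letter E, 1 semitone up).
A diminished seventh up from E is Db (letter D, 9 semitones up).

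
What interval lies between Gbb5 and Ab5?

The letter names run G→A, a span of 1 letter step, so the interval is some kind of second.
Gbb to Ab is 3 semitones. A major second is 2, so 3 makes it augmented.

augmented second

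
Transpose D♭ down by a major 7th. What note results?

Ebb

D down a major seventh is Eb, so the target letter is E.
From Db, a major seventh is 11 semitones down: Ebb.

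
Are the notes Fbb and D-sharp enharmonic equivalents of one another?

Yes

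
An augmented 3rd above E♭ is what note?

E up a major third is G#, so the target letter is G.
From Eb, an augmented third is 5 semitones up: G#.

G#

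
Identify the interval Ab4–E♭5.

perfect fifth

The letter names run A→E, a span of 4 letter steps, so the interval is some kind of fifth.
Ab to Eb is 7 semitones. A perfect fifth is 7, so 7 makes it perfect.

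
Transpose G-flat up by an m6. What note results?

A sixth above G lands on the letter E.
A minor sixth spans 8 semitones, so Gb moves to pitch class 2. On the letter E that is Ebb.

Ebb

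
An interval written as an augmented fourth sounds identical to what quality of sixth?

doubly diminished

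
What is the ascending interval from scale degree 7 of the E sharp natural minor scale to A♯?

perfect fifth

Scale degree 7 of E# natural minor is D#.
D# up to A#: letters D→A make it a fifth; 7 semitones makes it perfect.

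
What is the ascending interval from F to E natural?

Counting letters F–G–A–B–C–D–E gives a seventh.
F→E = 11 semitones, exactly the major seventh.

major seventh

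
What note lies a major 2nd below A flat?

A down a major second is G, so the target letter is G.
From Ab, a major second is 2 semitones down: Gb.

Gb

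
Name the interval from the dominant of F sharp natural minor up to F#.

The dominant of F# natural minor is C#.
C# up to F#: letters C→F make it a fourth; 5 semitones makes it perfect.

perfect fourth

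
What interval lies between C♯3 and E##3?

augmented third

The letter names run C→E, a span of 2 letter steps, so the interval is some kind of third.
C# to E## is 5 semitones. A major third is 4, so 5 makes it augmented.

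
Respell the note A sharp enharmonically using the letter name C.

Cbb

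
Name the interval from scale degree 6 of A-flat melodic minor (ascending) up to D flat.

minor sixth

Scale degree 6 of Ab melodic minor (ascending) is F.
F up to Db: letters F→D make it a sixth; 8 semitones makes it minor.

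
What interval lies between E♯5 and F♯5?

minor second

Counting letters E–F gives a second.
E#→F# = 1 semitone, 1 narrower than the major second (2), so minor.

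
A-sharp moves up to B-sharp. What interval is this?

major second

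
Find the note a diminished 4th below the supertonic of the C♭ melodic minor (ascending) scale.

The supertonic of Cb melodic minor (ascending) is Db.
A diminished fourth (4 semitones) below Db lands on the letter A, giving A.

A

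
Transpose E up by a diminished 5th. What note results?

E up a perfect fifth is B, so the target letter is B.
From E, a diminished fifth is 6 semitones up: Bb.

Bb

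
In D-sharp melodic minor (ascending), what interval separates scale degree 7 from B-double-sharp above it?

Scale degree 7 of D# melodic minor (ascending) is C##.
C## up to B##: letters C→B make it a seventh; 11 semitones makes it major.

major seventh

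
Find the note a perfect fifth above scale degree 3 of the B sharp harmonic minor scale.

A#

Scale degree 3 of B# harmonic minor is D#.
A perfect fifth (7 semitones) above D# lands on the letter A, giving A#.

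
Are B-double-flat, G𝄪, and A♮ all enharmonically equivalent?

Bbb = pitch class 9 and G## = pitch class 9 and A = pitch class 9 — the same pitch class, so they are enharmonic equivalents.

Yes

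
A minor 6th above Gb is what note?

G up a major sixth is E, so the target letter is E.
From Gb, a minor sixth is 8 semitones up: Ebb.

Ebb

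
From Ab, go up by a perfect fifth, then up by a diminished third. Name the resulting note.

Gbb

A perfect fifth up from Ab is Eb (letter E, 7 semitones up).
A diminished third up from Eb is Gbb (letter G, 2 semitones up).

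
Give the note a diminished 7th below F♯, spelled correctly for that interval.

A seventh below F lands on the letter G.
A diminished seventh spans 9 semitones, so F# moves to pitch class 9. On the letter G that is G##.

G##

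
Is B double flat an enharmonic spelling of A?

Bbb is pitch class 9; A is pitch class 9.
All spellings map to pitch class 9, so they are enharmonically equivalent.

Yes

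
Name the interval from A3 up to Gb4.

diminished seventh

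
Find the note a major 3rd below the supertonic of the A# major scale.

The supertonic of A# major is B#.
A major third (4 semitones) below B# lands on the letter G, giving G#.

G#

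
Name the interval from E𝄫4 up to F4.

augmented second

Counting letters E–F gives a second.
Ebb→F = 3 semitones, 1 wider than the major second (2), so augmented.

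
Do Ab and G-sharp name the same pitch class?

Yes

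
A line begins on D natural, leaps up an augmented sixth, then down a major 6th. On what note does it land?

An augmented sixth up from D is B# (letter B, 10 semitones up).
A major sixth down from B# is D# (letter D, 9 semitones down).

D#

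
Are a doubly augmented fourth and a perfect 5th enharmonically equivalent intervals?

Yes

A doubly augmented fourth spans 7 semitones; a perfect fifth spans 7.
They are enharmonically equivalent.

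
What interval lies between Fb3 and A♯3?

doubly augmented third

Counting letters F–G–A gives a third.
Fb→A# = 6 semitones, 2 wider than the major third (4), so doubly augmented.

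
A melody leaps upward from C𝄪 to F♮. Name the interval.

doubly diminished fourth

The letter names run C→F, a span of 3 letter steps, so the interval is some kind of fourth.
C## to F is 3 semitones. A perfect fourth is 5, so 3 makes it doubly diminished.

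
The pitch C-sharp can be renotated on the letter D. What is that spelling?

Db

Plain D sits 1 semitone above C#, so on the letter D the same pitch needs a flat: Db.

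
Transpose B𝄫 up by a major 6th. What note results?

B up a major sixth is G#, so the target letter is G.
From Bbb, a major sixth is 9 semitones up: Gb.

Gb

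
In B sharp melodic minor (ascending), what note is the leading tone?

The B# melodic minor (ascending) scale runs B# C## D# E# F## G## A##.
Degree 7 is A##.

A##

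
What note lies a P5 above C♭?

Gb

A fifth above C lands on the letter G.
A perfect fifth spans 7 semitones, so Cb moves to pitch class 6. On the letter G that is Gb.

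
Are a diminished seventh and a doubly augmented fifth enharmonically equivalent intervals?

A diminished seventh spans 9 semitones; a doubly augmented fifth spans 9.
They are enharmonically equivalent.

Yes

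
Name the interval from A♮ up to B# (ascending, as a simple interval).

augmented second

The letter names run A→B, a span of 1 letter step, so the interval is some kind of second.
A to B# is 3 semitones. A major second is 2, so 3 makes it augmented.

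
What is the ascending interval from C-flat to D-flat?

Counting letters C–D gives a second.
Cb→Db = 2 semitones, exactly the major second.

major second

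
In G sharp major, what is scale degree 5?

D#

Degree 5 takes the letter 4 steps above G, which is D.
In major, degree 5 sits 7 semitones above the tonic. G# + 7 semitones is pitch class 3, spelled on D as D#.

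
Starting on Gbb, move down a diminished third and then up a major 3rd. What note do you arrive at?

G

A diminished third down from Gbb is Eb (letter E, 2 semitones down).
A major third up from Eb is G (letter G, 4 semitones up).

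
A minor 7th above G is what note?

F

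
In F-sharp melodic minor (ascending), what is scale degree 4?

B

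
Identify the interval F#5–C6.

Counting letters F–G–A–B–C gives a fifth.
F#→C = 6 semitones, 1 narrower than the perfect fifth (7), so diminished.

diminished fifth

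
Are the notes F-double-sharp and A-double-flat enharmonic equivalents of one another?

Yes

F## is pitch class 7; Abb is pitch class 7.
All spellings map to pitch class 7, so they are enharmonically equivalent.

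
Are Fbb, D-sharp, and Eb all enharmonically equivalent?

Yes

Fbb is pitch class 3; D# is pitch class 3; Eb is pitch class 3.
All spellings map to pitch class 3, so they are enharmonically equivalent.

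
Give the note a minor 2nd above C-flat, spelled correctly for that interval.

A second above C lands on the letter D.
A minor second spans 1 semitone, so Cb moves to pitch class 0. On the letter D that is Dbb.

Dbb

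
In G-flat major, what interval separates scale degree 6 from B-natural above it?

Scale degree 6 of Gb major is Eb.
Eb up to B: letters E→B make it a fifth; 8 semitones makes it augmented.

augmented fifth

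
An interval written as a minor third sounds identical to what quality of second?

augmented

A minor third spans 3 semitones.
A second spanning 3 semitones is augmented (the major second is 2).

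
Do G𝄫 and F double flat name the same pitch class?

No

Gbb is pitch class 5; Fbb is pitch class 3.
The pitch classes differ (5 vs. 3), so they are not enharmonic equivalents.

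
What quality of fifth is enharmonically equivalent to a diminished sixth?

A diminished sixth spans 7 semitones.
A fifth spanning 7 semitones is perfect (the perfect fifth is 7).

perfect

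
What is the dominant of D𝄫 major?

Abb

The Dbb major scale runs Dbb Ebb Fb Gbb Abb Bbb Cb.
Degree 5 is Abb.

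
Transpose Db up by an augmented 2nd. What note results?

E

D up a major second is E, so the target letter is E.
From Db, an augmented second is 3 semitones up: E.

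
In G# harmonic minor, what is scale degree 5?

D#

The G# harmonic minor scale runs G# A# B C# D# E F##.
Degree 5 is D#.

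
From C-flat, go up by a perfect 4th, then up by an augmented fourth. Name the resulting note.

Bb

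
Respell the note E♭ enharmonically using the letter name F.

Fbb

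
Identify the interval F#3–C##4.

Counting letters F–G–A–B–C gives a fifth.
F#→C## = 8 semitones, 1 wider than the perfect fifth (7), so augmented.

augmented fifth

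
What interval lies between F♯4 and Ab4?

diminished third

Counting letters F–G–A gives a third.
F#→Ab = 2 semitones, 2 narrower than the major third (4), so diminished.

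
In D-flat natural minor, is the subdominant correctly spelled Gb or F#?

Gb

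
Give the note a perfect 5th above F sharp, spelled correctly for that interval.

C#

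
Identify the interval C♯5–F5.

diminished fourth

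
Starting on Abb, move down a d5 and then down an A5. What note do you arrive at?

Gbb

A diminished fifth down from Abb is Db (letter D, 6 semitones down).
An augmented fifth down from Db is Gbb (letter G, 8 semitones down).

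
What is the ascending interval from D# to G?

diminished fourth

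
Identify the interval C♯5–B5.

Counting letters C–D–E–F–G–A–B gives a seventh.
C#→B = 10 semitones, 1 narrower than the major seventh (11), so minor.

minor seventh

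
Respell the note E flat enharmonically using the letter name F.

Fbb

Plain F sits 2 semitones above Eb, so on the letter F the same pitch needs a double flat: Fbb.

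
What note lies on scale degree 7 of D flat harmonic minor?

Degree 7 takes the letter 6 steps above D, which is C.
In harmonic minor, degree 7 sits 11 semitones above the tonic. Db + 11 semitones is pitch class 0, spelled on C as C.

C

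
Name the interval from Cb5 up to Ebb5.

minor third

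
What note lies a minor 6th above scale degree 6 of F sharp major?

B

Scale degree 6 of F# major is D#.
A minor sixth (8 semitones) above D# lands on the letter B, giving B.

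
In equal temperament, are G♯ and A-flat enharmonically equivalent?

Yes

G# is pitch class 8; Ab is pitch class 8.
All spellings map to pitch class 8, so they are enharmonically equivalent.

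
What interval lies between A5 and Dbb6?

Counting letters A–B–C–D gives a fourth.
A→Dbb = 3 semitones, 2 narrower than the perfect fourth (5), so doubly diminished.

doubly diminished fourth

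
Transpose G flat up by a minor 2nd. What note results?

Abb

A second above G lands on the letter A.
A minor second spans 1 semitone, so Gb moves to pitch class 7. On the letter A that is Abb.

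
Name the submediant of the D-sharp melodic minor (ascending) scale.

The D# melodic minor (ascending) scale runs D# E# F# G# A# B# C##.
Degree 6 is B#.

B#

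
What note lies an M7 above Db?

C

A seventh above D lands on the letter C.
A major seventh spans 11 semitones, so Db moves to pitch class 0. On the letter C that is C.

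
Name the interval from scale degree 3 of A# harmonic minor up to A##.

augmented sixth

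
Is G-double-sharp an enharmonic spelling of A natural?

Yes

G## is pitch class 9; A is pitch class 9.
All spellings map to pitch class 9, so they are enharmonically equivalent.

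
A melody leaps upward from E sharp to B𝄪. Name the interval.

augmented fifth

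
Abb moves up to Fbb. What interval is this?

minor sixth

Counting letters A–B–C–D–E–F gives a sixth.
Abb→Fbb = 8 semitones, 1 narrower than the major sixth (9), so minor.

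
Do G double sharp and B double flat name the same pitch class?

Yes

G## = pitch class 9 and Bbb = pitch class 9 — the same pitch class, so they are enharmonic equivalents.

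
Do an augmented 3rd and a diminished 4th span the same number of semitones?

No

An augmented third spans 5 semitones; a diminished fourth spans 4.
The spans differ, so they are not enharmonic equivalents.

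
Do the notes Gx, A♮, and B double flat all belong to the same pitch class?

Yes

G## is pitch class 9; A is pitch class 9; Bbb is pitch class 9.
All spellings map to pitch class 9, so they are enharmonically equivalent.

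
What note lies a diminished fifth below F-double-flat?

Bbb

F down a perfect fifth is Bb, so the target letter is B.
From Fbb, a diminished fifth is 6 semitones down: Bbb.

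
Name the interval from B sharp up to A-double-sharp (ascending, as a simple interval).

Counting letters B–C–D–E–F–G–A gives a seventh.
B#→A## = 11 semitones, exactly the major seventh.

major seventh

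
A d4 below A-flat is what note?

E

A down a perfect fourth is E, so the target letter is E.
From Ab, a diminished fourth is 4 semitones down: E.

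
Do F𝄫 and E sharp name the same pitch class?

No

Two spellings are enharmonically equivalent only if they share a pitch class.
Here Fbb → 3, E# → 5; 3 ≠ 5, so they are not.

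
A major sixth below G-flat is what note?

Bbb

G down a major sixth is Bb, so the target letter is B.
From Gb, a major sixth is 9 semitones down: Bbb.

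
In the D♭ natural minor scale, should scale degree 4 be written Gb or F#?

Each scale degree takes a distinct letter name. Degree 4 of a scale on D must use the letter G.
Gb and F# are enharmonically the same pitch, but only Gb uses the letter G, so it is the correct spelling here.

Gb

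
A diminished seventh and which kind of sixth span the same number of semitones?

major

A diminished seventh spans 9 semitones.
A sixth spanning 9 semitones is major (the major sixth is 9).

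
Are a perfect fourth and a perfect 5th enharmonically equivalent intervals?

No

A perfect fourth spans 5 semitones; a perfect fifth spans 7.
The spans differ, so they are not enharmonic equivalents.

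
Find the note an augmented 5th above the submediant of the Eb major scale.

The submediant of Eb major is C.
An augmented fifth (8 semitones) above C lands on the letter G, giving G#.

G#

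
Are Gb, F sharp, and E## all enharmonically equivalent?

Yes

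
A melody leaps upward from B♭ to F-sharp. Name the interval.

augmented fifth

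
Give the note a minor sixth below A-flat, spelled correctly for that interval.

A down a major sixth is C, so the target letter is C.
From Ab, a minor sixth is 8 semitones down: C.

C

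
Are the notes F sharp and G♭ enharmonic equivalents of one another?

F# is pitch class 6; Gb is pitch class 6.
All spellings map to pitch class 6, so they are enharmonically equivalent.

Yes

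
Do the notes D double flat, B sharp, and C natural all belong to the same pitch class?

Yes

Dbb is pitch class 0; B# is pitch class 0; C is pitch class 0.
All spellings map to pitch class 0, so they are enharmonically equivalent.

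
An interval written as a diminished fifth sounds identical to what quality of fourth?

A diminished fifth spans 6 semitones.
A fourth spanning 6 semitones is augmented (the perfect fourth is 5).

augmented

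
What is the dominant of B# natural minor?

F##

Degree 5 takes the letter 4 steps above B, which is F.
In natural minor, degree 5 sits 7 semitones above the tonic. B# + 7 semitones is pitch class 7, spelled on F as F##.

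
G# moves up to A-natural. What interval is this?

minor second

Counting letters G–A gives a second.
G#→A = 1 semitone, 1 narrower than the major second (2), so minor.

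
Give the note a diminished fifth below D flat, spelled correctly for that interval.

G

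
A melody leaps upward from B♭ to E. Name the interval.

Counting letters B–C–D–E gives a fourth.
Bb→E = 6 semitones, 1 wider than the perfect fourth (5), so augmented.

augmented fourth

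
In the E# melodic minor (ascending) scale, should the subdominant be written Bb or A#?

A#

Each scale degree takes a distinct letter name. Degree 4 of a scale on E must use the letter A.
A# and Bb are enharmonically the same pitch, but only A# uses the letter A, so it is the correct spelling here.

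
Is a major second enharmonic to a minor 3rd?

A major second spans 2 semitones; a minor third spans 3.
The spans differ, so they are not enharmonic equivalents.

No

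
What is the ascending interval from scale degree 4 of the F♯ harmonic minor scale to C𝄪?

Scale degree 4 of F# harmonic minor is B.
B up to C##: letters B→C make it a second; 3 semitones makes it augmented.

augmented second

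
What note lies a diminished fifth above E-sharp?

B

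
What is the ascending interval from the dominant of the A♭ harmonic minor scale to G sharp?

augmented third

The dominant of Ab harmonic minor is Eb.
Eb up to G#: letters E→G make it a third; 5 semitones makes it augmented.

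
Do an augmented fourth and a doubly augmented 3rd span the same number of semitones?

Yes

An augmented fourth spans 6 semitones; a doubly augmented third spans 6.
They are enharmonically equivalent.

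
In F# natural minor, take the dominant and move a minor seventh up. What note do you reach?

B

The dominant of F# natural minor is C#.
A minor seventh (10 semitones) above C# lands on the letter B, giving B.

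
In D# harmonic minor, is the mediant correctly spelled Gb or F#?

F#

Each scale degree takes a distinct letter name. Degree 3 of a scale on D must use the letter F.
F# and Gb are enharmonically the same pitch, but only F# uses the letter F, so it is the correct spelling here.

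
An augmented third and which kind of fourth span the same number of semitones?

perfect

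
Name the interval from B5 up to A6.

Counting letters B–C–D–E–F–G–A gives a seventh.
B→A = 10 semitones, 1 narrower than the major seventh (11), so minor.

minor seventh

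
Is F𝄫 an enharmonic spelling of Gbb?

No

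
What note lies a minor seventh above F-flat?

Ebb

F up a major seventh is E, so the target letter is E.
From Fb, a minor seventh is 10 semitones up: Ebb.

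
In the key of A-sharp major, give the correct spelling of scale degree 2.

B#

The A# major scale runs A# B# C## D# E# F## G##.
Degree 2 is B#.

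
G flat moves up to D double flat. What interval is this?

diminished fifth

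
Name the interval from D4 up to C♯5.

major seventh

The letter names run D→C, a span of 6 letter steps, so the interval is some kind of seventh.
D to C# is 11 semitones. A major seventh is 11, so 11 makes it major.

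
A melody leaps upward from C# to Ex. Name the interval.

augmented third

Counting letters C–D–E gives a third.
C#→E## = 5 semitones, 1 wider than the major third (4), so augmented.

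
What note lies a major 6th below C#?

C down a major sixth is Eb, so the target letter is E.
From C#, a major sixth is 9 semitones down: E.

E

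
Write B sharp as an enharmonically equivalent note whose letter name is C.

B# is pitch class 0. The letter C alone is pitch class 0.
Pitch class 0 on C needs no accidental: C.

C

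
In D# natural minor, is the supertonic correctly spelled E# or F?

Each scale degree takes a distinct letter name. Degree 2 of a scale on D must use the letter E.
E# and F are enharmonically the same pitch, but only E# uses the letter E, so it is the correct spelling here.

E#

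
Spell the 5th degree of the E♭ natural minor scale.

The Eb natural minor scale runs Eb F Gb Ab Bb Cb Db.
Degree 5 is Bb.

Bb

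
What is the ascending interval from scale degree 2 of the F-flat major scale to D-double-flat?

Scale degree 2 of Fb major is Gb.
Gb up to Dbb: letters G→D make it a fifth; 6 semitones makes it diminished.

diminished fifth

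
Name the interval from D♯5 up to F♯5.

Counting letters D–E–F gives a third.
D#→F# = 3 semitones, 1 narrower than the major third (4), so minor.

minor third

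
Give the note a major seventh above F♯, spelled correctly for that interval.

E#

F up a major seventh is E, so the target letter is E.
From F#, a major seventh is 11 semitones up: E#.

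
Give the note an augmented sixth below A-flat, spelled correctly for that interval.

A down a major sixth is C, so the target letter is C.
From Ab, an augmented sixth is 10 semitones down: Cbb.

Cbb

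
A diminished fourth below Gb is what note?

A fourth below G lands on the letter D.
A diminished fourth spans 4 semitones, so Gb moves to pitch class 2. On the letter D that is D.

D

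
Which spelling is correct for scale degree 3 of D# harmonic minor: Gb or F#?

Each scale degree takes a distinct letter name. Degree 3 of a scale on D must use the letter F.
F# and Gb are enharmonically the same pitch, but only F# uses the letter F, so it is the correct spelling here.

F#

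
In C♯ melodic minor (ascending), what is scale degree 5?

The C# melodic minor (ascending) scale runs C# D# E F# G# A# B#.
Degree 5 is G#.

G#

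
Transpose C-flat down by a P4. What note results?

Gb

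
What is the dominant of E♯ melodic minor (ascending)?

The E# melodic minor (ascending) scale runs E# F## G# A# B# C## D##.
Degree 5 is B#.

B#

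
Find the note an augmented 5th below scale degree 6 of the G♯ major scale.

Scale degree 6 of G# major is E#.
An augmented fifth (8 semitones) below E# lands on the letter A, giving A.

A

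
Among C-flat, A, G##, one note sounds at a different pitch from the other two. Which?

Cb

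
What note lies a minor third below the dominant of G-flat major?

The dominant of Gb major is Db.
A minor third (3 semitones) below Db lands on the letter B, giving Bb.

Bb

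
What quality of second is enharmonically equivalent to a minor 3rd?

A minor third spans 3 semitones.
A second spanning 3 semitones is augmented (the major second is 2).

augmented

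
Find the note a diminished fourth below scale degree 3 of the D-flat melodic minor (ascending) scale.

C

Scale degree 3 of Db melodic minor (ascending) is Fb.
A diminished fourth (4 semitones) below Fb lands on the letter C, giving C.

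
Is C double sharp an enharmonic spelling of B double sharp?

C## is pitch class 2; B## is pitch class 1.
The pitch classes differ (2 vs. 1), so they are not enharmonic equivalents.

No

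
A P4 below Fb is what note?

Cb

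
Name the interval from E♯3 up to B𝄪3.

augmented fifth

Counting letters E–F–G–A–B gives a fifth.
E#→B## = 8 semitones, 1 wider than the perfect fifth (7), so augmented.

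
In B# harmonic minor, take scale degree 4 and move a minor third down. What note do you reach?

C##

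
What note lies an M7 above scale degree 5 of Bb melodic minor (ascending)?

Scale degree 5 of Bb melodic minor (ascending) is F.
A major seventh (11 semitones) above F lands on the letter E, giving E.

E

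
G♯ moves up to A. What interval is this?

minor second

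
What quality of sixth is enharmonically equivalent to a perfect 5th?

A perfect fifth spans 7 semitones.
A sixth spanning 7 semitones is diminished (the major sixth is 9).

diminished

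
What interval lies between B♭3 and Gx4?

Counting letters B–C–D–E–F–G gives a sixth.
Bb→G## = 11 semitones, 2 wider than the major sixth (9), so doubly augmented.

doubly augmented sixth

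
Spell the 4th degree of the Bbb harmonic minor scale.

Degree 4 takes the letter 3 steps above B, which is E.
In harmonic minor, degree 4 sits 5 semitones above the tonic. Bbb + 5 semitones is pitch class 2, spelled on E as Ebb.

Ebb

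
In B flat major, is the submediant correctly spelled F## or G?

G

Each scale degree takes a distinct letter name. Degree 6 of a scale on B must use the letter G.
G and F## are enharmonically the same pitch, but only G uses the letter G, so it is the correct spelling here.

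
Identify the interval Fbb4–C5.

The letter names run F→C, a span of 4 letter steps, so the interval is some kind of fifth.
Fbb to C is 9 semitones. A perfect fifth is 7, so 9 makes it doubly augmented.

doubly augmented fifth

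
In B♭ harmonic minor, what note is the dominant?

The Bb harmonic minor scale runs Bb C Db Eb F Gb A.
Degree 5 is F.

F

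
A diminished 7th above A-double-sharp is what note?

A seventh above A lands on the letter G.
A diminished seventh spans 9 semitones, so A## moves to pitch class 8. On the letter G that is G#.

G#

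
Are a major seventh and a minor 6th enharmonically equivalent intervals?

No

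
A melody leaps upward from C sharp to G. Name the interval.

diminished fifth

The letter names run C→G, a span of 4 letter steps, so the interval is some kind of fifth.
C# to G is 6 semitones. A perfect fifth is 7, so 6 makes it diminished.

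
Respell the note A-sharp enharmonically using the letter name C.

Cbb

Plain C sits 2 semitones above A#, so on the letter C the same pitch needs a double flat: Cbb.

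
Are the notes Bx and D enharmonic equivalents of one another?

No

B## is pitch class 1; D is pitch class 2.
The pitch classes differ (1 vs. 2), so they are not enharmonic equivalents.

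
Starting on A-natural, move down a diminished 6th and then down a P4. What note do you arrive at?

A diminished sixth down from A is C## (letter C, 7 semitones down).
A perfect fourth down from C## is G## (letter G, 5 semitones down).

G##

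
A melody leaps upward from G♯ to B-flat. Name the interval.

Counting letters G–A–B gives a third.
G#→Bb = 2 semitones, 2 narrower than the major third (4), so diminished.

diminished third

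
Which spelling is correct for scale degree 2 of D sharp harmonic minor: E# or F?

E#

Each scale degree takes a distinct letter name. Degree 2 of a scale on D must use the letter E.
E# and F are enharmonically the same pitch, but only E# uses the letter E, so it is the correct spelling here.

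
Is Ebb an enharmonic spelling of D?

Ebb = pitch class 2 and D = pitch class 2 — the same pitch class, so they are enharmonic equivalents.

Yes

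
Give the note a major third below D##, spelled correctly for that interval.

A third below D lands on the letter B.
A major third spans 4 semitones, so D## moves to pitch class 0. On the letter B that is B#.

B#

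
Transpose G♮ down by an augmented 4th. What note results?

Db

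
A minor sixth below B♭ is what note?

D

B down a major sixth is D, so the target letter is D.
From Bb, a minor sixth is 8 semitones down: D.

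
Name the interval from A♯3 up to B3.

minor second

Counting letters A–B gives a second.
A#→B = 1 semitone, 1 narrower than the major second (2), so minor.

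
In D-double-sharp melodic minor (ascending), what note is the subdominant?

Degree 4 takes the letter 3 steps above D, which is G.
In melodic minor (ascending), degree 4 sits 5 semitones above the tonic. D## + 5 semitones is pitch class 9, spelled on G as G##.

G##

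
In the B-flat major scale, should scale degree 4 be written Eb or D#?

Each scale degree takes a distinct letter name. Degree 4 of a scale on B must use the letter E.
Eb and D# are enharmonically the same pitch, but only Eb uses the letter E, so it is the correct spelling here.

Eb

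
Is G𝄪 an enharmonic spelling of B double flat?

Yes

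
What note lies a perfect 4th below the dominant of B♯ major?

The dominant of B# major is F##.
A perfect fourth (5 semitones) below F## lands on the letter C, giving C##.

C##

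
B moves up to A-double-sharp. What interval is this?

augmented seventh

Counting letters B–C–D–E–F–G–A gives a seventh.
B→A## = 12 semitones, 1 wider than the major seventh (11), so augmented.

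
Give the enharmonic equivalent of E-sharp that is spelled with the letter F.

Plain F sits at the same pitch as E#, so on the letter F the same pitch needs a natural: F.

F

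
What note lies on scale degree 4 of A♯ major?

D#

The A# major scale runs A# B# C## D# E# F## G##.
Degree 4 is D#.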